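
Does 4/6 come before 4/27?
Yes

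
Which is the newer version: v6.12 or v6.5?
v6.12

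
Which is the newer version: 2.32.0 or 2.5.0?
2.32.0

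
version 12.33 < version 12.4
False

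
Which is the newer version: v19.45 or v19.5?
v19.45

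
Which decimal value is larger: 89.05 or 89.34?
89.34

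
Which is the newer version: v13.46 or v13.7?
v13.46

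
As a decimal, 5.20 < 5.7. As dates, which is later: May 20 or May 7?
May 20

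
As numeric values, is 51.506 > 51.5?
True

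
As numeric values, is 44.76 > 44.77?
False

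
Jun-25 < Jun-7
False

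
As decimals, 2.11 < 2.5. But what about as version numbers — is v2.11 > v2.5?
True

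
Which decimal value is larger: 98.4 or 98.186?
98.4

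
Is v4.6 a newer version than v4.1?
Yes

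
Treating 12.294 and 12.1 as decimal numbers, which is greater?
12.294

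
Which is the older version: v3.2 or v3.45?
v3.2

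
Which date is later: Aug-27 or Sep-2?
Sep-2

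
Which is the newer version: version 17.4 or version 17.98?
version 17.98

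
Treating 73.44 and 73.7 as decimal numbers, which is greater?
73.7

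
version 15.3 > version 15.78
False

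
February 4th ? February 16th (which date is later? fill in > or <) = <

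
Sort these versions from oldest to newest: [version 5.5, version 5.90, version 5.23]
[version 5.5, version 5.23, version 5.90]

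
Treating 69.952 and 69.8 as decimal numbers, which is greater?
69.952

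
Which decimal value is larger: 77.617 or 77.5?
77.617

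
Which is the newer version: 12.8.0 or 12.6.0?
12.8.0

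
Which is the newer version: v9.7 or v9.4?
v9.7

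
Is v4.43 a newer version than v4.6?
Yes. Version numbers are compared segment by segment as integers, not as decimals: minor version 43 > 6, so v4.43 > v4.6 (even though the decimal 4.43 < 4.6).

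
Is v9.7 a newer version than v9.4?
Yes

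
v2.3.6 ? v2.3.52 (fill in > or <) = <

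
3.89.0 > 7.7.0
False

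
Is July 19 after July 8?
Yes. Day 19 comes after day 8 in July — this is a date comparison, not a decimal one (the decimal 7.19 would be smaller than 7.8).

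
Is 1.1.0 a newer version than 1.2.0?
No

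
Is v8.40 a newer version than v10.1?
No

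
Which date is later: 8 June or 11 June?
11 June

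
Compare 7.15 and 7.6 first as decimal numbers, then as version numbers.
As decimals: 7.15 < 7.6. As versions: v7.15 > v7.6 (minor version 15 > 6).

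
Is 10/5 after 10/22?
No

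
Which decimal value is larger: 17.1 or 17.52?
17.52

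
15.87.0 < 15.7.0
False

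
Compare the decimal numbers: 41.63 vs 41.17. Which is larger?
41.63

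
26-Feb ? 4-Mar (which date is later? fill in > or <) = <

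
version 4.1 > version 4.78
False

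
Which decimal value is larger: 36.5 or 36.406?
36.5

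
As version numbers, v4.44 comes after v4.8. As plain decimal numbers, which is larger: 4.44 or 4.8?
4.8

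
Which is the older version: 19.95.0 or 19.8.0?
19.8.0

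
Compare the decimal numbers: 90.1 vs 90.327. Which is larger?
90.327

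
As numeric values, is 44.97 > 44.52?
True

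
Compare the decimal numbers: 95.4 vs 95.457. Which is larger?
95.457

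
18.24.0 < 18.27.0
True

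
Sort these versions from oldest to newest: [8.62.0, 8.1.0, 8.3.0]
[8.1.0, 8.3.0, 8.62.0]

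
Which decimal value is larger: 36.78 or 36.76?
36.78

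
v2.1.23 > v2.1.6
True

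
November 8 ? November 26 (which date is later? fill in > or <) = <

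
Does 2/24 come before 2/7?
No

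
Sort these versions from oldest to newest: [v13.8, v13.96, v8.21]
[v8.21, v13.8, v13.96]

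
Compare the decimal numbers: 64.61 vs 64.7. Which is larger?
64.7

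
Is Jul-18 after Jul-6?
Yes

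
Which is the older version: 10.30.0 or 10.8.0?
10.8.0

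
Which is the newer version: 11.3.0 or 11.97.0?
11.97.0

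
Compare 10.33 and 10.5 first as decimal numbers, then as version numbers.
As decimals: 10.33 < 10.5. As versions: v10.33 > v10.5 (minor version 33 > 5).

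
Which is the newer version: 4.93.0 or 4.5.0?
4.93.0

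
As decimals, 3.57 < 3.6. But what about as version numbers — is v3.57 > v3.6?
True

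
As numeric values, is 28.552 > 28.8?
False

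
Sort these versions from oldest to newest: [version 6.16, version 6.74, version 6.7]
[version 6.7, version 6.16, version 6.74]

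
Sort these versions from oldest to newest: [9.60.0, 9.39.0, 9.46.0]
[9.39.0, 9.46.0, 9.60.0]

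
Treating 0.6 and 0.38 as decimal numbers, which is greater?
0.6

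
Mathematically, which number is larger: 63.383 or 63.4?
63.4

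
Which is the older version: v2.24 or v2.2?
v2.2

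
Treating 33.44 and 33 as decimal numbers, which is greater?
33.44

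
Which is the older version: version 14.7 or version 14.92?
version 14.7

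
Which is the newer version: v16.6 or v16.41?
v16.41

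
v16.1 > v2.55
True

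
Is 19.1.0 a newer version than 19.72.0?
No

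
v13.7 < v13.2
False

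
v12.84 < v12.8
False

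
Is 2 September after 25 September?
No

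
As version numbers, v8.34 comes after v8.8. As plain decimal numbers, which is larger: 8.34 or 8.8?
8.8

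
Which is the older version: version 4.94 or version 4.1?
version 4.1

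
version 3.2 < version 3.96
True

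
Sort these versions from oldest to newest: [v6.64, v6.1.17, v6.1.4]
[v6.1.4, v6.1.17, v6.64]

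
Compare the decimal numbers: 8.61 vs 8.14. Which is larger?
8.61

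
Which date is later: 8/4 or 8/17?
8/17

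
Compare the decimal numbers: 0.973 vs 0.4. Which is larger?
0.973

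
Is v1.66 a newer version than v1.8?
Yes. Version numbers are compared segment by segment as integers, not as decimals: minor version 66 > 8, so v1.66 > v1.8 (even though the decimal 1.66 < 1.8).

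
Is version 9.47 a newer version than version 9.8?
Yes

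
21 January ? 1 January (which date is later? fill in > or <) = >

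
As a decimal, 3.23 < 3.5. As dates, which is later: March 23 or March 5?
March 23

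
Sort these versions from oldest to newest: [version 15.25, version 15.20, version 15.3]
[version 15.3, version 15.20, version 15.25]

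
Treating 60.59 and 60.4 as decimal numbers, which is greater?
60.59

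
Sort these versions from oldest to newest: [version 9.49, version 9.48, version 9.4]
[version 9.4, version 9.48, version 9.49]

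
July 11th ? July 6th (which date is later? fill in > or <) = >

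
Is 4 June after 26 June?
No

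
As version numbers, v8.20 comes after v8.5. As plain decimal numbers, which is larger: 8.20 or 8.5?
8.5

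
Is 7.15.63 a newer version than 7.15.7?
Yes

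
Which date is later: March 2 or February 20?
March 2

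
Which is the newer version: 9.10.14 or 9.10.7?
9.10.14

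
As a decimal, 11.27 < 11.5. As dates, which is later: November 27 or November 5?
November 27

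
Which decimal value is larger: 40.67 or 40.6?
40.67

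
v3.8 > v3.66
False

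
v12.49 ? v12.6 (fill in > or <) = >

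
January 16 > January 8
True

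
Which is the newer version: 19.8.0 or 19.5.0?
19.8.0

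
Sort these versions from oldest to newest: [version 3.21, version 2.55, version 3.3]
[version 2.55, version 3.3, version 3.21]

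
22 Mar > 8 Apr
False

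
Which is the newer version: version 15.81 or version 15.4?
version 15.81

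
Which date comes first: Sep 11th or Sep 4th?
Sep 4th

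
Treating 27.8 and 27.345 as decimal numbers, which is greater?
27.8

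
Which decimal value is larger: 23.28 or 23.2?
23.28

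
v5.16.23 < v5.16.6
False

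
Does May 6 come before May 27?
Yes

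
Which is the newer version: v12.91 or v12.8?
v12.91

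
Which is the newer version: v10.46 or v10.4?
v10.46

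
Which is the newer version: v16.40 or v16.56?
v16.56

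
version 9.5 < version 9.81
True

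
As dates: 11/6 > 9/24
True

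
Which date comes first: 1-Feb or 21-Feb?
1-Feb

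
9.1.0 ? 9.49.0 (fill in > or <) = <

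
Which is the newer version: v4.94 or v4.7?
v4.94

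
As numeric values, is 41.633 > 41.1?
True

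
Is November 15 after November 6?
Yes. Day 15 comes after day 6 in November — this is a date comparison, not a decimal one (the decimal 11.15 would be smaller than 11.6).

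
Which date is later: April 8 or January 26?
April 8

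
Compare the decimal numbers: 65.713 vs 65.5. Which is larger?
65.713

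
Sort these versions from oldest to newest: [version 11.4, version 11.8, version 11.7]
[version 11.4, version 11.7, version 11.8]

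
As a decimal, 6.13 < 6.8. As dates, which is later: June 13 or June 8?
June 13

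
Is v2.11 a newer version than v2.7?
Yes. Version numbers are compared segment by segment as integers, not as decimals: minor version 11 > 7, so v2.11 > v2.7 (even though the decimal 2.11 < 2.7).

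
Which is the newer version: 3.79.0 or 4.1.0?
4.1.0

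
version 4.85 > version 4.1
True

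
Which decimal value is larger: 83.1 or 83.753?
83.753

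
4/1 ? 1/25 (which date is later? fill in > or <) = >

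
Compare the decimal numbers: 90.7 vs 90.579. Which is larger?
90.7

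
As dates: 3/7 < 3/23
True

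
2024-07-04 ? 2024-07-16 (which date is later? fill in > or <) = <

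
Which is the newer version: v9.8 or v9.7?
v9.8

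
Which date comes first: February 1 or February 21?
February 1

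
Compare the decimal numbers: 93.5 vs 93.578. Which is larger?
93.578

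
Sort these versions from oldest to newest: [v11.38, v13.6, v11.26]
[v11.26, v11.38, v13.6]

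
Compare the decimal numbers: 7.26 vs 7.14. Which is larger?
7.26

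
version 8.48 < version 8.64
True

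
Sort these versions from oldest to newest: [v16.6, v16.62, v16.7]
[v16.6, v16.7, v16.62]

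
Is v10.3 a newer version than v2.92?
Yes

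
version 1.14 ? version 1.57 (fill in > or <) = <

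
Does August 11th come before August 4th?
No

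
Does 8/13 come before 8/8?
No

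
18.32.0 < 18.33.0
True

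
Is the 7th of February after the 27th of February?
No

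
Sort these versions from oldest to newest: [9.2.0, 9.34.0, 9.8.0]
[9.2.0, 9.8.0, 9.34.0]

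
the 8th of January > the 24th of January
False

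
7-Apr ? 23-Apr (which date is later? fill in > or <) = <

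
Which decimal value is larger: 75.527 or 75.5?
75.527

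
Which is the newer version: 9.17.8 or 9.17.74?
9.17.74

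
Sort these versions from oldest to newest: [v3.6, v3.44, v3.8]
[v3.6, v3.8, v3.44]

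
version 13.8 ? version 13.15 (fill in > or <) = <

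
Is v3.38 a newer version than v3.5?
Yes. Version numbers are compared segment by segment as integers, not as decimals: minor version 38 > 5, so v3.38 > v3.5 (even though the decimal 3.38 < 3.5).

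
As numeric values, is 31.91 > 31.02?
True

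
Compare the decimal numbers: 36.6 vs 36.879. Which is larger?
36.879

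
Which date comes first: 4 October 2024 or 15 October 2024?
4 October 2024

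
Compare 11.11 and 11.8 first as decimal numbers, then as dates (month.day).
As decimals: 11.11 < 11.8. As dates: 11/11 is later than 11/8 (day 11 > day 8).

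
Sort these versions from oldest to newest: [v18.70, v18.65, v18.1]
[v18.1, v18.65, v18.70]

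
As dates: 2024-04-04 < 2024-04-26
True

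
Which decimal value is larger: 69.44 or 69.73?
69.73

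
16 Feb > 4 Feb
True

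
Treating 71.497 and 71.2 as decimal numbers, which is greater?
71.497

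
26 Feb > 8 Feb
True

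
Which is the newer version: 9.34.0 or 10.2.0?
10.2.0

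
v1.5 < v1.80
True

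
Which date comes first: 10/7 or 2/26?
2/26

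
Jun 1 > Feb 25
True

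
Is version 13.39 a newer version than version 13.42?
No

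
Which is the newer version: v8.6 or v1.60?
v8.6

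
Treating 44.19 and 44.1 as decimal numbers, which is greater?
44.19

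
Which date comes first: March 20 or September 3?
March 20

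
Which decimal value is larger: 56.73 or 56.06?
56.73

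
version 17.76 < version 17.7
False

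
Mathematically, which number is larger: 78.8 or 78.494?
78.8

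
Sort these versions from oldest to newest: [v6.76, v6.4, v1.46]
[v1.46, v6.4, v6.76]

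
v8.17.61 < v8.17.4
False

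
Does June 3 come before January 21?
No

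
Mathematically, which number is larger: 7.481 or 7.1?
7.481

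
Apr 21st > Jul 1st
False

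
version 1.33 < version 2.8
True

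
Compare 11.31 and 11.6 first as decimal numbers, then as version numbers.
As decimals: 11.31 < 11.6. As versions: v11.31 > v11.6 (minor version 31 > 6).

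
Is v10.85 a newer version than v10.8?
Yes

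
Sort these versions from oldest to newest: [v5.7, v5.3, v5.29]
[v5.3, v5.7, v5.29]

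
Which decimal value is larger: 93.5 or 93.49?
93.5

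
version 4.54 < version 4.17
False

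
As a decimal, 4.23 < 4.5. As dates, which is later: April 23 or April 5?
April 23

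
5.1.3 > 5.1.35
False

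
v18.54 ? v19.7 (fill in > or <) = <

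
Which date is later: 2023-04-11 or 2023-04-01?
2023-04-11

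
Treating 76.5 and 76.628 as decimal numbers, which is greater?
76.628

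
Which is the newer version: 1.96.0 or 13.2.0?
13.2.0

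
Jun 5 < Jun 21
True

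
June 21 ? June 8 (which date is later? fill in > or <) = >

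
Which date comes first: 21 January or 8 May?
21 January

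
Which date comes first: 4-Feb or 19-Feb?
4-Feb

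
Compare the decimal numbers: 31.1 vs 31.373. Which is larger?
31.373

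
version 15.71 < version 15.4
False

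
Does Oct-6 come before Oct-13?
Yes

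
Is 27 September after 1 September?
Yes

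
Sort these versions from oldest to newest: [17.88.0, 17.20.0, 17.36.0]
[17.20.0, 17.36.0, 17.88.0]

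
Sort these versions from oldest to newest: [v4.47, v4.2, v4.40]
[v4.2, v4.40, v4.47]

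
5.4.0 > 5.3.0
True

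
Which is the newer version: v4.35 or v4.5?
v4.35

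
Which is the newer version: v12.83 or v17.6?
v17.6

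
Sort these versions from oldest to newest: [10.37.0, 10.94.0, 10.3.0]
[10.3.0, 10.37.0, 10.94.0]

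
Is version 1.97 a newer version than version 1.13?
Yes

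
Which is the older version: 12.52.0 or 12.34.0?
12.34.0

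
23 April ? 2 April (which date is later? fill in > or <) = >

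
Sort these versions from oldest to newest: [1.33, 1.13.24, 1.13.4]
[1.13.4, 1.13.24, 1.33]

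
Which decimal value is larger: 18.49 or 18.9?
18.9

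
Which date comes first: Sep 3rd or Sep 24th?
Sep 3rd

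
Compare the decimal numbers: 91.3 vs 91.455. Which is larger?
91.455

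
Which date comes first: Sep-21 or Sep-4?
Sep-4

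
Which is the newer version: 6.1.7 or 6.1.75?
6.1.75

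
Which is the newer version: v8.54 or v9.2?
v9.2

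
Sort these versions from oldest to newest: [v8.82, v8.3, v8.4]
[v8.3, v8.4, v8.82]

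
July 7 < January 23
False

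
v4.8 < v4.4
False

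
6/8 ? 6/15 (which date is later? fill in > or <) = <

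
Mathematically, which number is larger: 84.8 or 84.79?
84.8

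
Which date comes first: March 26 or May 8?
March 26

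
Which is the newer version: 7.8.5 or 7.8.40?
7.8.40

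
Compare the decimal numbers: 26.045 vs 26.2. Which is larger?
26.2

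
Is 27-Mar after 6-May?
No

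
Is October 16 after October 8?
Yes. Day 16 comes after day 8 in October — this is a date comparison, not a decimal one (the decimal 10.16 would be smaller than 10.8).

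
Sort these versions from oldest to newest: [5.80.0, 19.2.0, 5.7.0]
[5.7.0, 5.80.0, 19.2.0]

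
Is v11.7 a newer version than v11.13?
No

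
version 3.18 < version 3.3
False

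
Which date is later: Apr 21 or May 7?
May 7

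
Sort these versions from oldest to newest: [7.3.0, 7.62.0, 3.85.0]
[3.85.0, 7.3.0, 7.62.0]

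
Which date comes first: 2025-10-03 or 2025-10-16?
2025-10-03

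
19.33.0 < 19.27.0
False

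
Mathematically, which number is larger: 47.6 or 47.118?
47.6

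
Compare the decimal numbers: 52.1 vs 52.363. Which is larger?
52.363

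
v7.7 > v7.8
False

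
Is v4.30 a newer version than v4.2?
Yes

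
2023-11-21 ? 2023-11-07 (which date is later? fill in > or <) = >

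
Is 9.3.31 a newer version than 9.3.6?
Yes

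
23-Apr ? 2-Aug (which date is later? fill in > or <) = <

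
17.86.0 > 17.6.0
True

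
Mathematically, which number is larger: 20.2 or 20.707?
20.707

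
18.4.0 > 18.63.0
False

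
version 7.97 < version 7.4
False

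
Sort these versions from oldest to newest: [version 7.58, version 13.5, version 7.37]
[version 7.37, version 7.58, version 13.5]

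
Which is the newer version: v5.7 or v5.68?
v5.68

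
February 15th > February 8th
True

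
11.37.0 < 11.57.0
True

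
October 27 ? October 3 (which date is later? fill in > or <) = >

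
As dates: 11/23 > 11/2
True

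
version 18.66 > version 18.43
True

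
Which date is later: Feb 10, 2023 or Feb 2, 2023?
Feb 10, 2023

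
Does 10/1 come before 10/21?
Yes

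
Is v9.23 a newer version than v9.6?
Yes. Version numbers are compared segment by segment as integers, not as decimals: minor version 23 > 6, so v9.23 > v9.6 (even though the decimal 9.23 < 9.6).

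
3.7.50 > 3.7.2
True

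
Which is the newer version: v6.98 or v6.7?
v6.98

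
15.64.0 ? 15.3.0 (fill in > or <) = >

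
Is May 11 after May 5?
Yes. Day 11 comes after day 5 in May — this is a date comparison, not a decimal one (the decimal 5.11 would be smaller than 5.5).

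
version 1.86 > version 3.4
False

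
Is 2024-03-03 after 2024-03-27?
No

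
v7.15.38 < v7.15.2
False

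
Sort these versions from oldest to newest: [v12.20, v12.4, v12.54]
[v12.4, v12.20, v12.54]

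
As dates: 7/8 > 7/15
False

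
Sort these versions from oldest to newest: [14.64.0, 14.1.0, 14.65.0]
[14.1.0, 14.64.0, 14.65.0]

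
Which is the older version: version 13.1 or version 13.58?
version 13.1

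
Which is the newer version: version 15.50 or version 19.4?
version 19.4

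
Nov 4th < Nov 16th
True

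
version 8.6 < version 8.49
True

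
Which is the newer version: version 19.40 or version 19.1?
version 19.40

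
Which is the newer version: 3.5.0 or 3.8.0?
3.8.0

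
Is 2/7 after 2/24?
No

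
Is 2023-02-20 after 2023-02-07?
Yes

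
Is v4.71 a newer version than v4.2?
Yes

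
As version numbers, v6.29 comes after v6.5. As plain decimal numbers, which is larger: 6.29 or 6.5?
6.5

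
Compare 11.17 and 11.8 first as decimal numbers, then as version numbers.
As decimals: 11.17 < 11.8. As versions: v11.17 > v11.8 (minor version 17 > 8).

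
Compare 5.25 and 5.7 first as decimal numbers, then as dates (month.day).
As decimals: 5.25 < 5.7. As dates: 5/25 is later than 5/7 (day 25 > day 7).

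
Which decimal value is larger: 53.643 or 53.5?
53.643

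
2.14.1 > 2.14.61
False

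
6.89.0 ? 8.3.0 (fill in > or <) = <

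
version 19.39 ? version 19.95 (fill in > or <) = <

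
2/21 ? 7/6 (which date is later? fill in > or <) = <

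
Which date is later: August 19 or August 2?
August 19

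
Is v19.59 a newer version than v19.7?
Yes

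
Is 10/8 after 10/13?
No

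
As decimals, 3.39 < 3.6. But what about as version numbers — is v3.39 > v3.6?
True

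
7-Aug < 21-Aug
True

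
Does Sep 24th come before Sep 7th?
No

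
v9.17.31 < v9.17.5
False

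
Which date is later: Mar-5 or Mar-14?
Mar-14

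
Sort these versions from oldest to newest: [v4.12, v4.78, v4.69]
[v4.12, v4.69, v4.78]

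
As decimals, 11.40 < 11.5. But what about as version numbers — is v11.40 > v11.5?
True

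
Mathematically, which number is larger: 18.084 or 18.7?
18.7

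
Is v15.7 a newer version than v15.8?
No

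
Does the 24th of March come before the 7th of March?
No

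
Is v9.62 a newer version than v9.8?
Yes. Version numbers are compared segment by segment as integers, not as decimals: minor version 62 > 8, so v9.62 > v9.8 (even though the decimal 9.62 < 9.8).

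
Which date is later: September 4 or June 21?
September 4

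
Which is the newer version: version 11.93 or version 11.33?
version 11.93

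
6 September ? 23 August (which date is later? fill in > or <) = >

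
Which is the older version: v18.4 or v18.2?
v18.2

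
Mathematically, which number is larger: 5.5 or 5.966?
5.966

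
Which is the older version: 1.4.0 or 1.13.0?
1.4.0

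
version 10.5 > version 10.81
False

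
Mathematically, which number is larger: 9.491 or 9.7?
9.7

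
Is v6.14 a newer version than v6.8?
Yes. Version numbers are compared segment by segment as integers, not as decimals: minor version 14 > 8, so v6.14 > v6.8 (even though the decimal 6.14 < 6.8).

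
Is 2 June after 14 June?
No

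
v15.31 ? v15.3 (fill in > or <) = >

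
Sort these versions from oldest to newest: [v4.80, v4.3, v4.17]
[v4.3, v4.17, v4.80]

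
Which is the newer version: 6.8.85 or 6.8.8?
6.8.85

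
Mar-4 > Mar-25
False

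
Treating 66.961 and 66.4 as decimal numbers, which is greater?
66.961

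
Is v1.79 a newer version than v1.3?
Yes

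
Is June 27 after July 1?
No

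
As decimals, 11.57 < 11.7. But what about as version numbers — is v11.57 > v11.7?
True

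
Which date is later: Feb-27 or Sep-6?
Sep-6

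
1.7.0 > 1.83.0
False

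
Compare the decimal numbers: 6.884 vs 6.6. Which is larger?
6.884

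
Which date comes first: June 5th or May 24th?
May 24th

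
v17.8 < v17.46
True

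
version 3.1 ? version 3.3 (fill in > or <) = <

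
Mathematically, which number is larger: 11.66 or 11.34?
11.66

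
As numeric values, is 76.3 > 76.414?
False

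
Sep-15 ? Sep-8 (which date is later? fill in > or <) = >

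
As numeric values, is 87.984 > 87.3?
True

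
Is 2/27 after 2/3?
Yes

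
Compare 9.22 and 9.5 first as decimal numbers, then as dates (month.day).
As decimals: 9.22 < 9.5. As dates: 9/22 is later than 9/5 (day 22 > day 5).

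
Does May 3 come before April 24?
No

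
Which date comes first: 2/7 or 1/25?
1/25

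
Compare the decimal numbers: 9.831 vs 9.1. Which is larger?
9.831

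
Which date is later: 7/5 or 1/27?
7/5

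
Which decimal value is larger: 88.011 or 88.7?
88.7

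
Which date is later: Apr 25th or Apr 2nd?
Apr 25th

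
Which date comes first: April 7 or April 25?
April 7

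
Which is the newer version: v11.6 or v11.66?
v11.66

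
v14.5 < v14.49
True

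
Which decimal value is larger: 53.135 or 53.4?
53.4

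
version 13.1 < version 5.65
False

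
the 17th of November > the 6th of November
True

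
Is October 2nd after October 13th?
No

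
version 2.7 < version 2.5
False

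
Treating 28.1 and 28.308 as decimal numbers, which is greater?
28.308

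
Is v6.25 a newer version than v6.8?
Yes. Version numbers are compared segment by segment as integers, not as decimals: minor version 25 > 8, so v6.25 > v6.8 (even though the decimal 6.25 < 6.8).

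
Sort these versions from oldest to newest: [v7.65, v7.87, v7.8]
[v7.8, v7.65, v7.87]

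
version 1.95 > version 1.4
True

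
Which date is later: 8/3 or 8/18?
8/18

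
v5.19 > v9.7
False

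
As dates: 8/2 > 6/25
True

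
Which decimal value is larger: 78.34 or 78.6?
78.6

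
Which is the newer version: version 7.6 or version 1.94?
version 7.6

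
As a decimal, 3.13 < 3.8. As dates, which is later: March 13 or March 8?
March 13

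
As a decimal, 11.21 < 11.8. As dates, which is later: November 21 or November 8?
November 21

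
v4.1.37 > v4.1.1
True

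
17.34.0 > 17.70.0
False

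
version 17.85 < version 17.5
False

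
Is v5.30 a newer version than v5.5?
Yes. Version numbers are compared segment by segment as integers, not as decimals: minor version 30 > 5, so v5.30 > v5.5 (even though the decimal 5.30 < 5.5).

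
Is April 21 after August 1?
No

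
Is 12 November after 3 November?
Yes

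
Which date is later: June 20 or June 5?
June 20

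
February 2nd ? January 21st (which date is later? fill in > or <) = >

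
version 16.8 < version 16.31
True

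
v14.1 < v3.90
False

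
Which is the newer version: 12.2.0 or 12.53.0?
12.53.0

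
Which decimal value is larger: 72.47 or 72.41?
72.47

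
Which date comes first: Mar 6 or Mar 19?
Mar 6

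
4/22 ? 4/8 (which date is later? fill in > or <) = >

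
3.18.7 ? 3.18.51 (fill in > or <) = <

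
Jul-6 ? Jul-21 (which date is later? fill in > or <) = <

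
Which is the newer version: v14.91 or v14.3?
v14.91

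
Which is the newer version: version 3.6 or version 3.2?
version 3.6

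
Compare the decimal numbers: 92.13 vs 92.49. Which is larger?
92.49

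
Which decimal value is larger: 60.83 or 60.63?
60.83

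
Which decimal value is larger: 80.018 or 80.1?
80.1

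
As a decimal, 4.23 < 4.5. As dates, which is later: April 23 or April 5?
April 23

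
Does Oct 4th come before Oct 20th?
Yes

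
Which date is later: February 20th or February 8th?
February 20th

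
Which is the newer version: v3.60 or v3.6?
v3.60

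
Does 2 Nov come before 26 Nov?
Yes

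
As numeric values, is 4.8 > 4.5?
True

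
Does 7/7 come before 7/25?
Yes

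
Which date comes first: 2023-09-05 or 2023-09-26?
2023-09-05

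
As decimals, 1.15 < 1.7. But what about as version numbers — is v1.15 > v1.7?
True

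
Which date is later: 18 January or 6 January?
18 January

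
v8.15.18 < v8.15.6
False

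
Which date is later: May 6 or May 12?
May 12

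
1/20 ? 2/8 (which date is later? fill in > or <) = <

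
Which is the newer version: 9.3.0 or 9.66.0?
9.66.0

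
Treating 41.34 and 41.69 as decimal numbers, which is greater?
41.69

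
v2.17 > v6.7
False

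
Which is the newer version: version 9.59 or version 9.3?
version 9.59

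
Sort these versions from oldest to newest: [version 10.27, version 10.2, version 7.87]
[version 7.87, version 10.2, version 10.27]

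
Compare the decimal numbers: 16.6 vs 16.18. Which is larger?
16.6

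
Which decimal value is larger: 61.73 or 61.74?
61.74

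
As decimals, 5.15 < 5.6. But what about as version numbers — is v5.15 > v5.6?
True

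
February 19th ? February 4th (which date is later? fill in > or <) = >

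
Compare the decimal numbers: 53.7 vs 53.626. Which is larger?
53.7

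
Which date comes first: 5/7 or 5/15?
5/7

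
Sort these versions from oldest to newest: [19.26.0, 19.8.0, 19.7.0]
[19.7.0, 19.8.0, 19.26.0]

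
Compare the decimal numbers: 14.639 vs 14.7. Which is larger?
14.7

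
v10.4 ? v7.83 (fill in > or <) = >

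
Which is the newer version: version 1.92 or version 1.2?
version 1.92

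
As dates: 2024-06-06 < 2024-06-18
True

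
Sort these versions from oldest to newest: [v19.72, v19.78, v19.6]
[v19.6, v19.72, v19.78]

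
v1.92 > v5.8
False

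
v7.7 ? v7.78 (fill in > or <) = <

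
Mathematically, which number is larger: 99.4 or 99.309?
99.4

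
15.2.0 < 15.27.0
True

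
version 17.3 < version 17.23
True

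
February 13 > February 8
True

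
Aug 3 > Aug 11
False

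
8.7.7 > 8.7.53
False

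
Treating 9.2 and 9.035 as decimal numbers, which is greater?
9.2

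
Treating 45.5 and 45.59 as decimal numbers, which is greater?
45.59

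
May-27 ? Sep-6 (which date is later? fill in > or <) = <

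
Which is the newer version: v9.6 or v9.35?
v9.35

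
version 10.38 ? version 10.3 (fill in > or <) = >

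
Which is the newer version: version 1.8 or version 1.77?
version 1.77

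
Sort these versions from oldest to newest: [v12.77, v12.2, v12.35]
[v12.2, v12.35, v12.77]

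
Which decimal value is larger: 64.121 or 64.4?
64.4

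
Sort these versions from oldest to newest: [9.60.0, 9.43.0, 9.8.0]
[9.8.0, 9.43.0, 9.60.0]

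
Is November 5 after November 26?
No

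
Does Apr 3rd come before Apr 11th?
Yes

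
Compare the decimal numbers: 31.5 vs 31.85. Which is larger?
31.85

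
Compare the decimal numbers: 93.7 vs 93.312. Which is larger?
93.7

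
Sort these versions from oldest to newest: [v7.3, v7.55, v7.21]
[v7.3, v7.21, v7.55]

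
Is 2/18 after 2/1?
Yes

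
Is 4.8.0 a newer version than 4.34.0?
No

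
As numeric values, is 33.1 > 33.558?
False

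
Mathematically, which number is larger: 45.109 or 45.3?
45.3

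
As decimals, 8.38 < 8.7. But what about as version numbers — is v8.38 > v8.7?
True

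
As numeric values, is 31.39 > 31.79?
False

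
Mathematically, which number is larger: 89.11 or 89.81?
89.81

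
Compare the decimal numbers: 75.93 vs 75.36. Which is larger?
75.93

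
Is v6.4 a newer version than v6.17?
No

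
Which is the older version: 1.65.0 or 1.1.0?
1.1.0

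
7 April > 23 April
False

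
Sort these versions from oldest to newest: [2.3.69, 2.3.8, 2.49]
[2.3.8, 2.3.69, 2.49]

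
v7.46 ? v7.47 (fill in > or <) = <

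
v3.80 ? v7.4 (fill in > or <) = <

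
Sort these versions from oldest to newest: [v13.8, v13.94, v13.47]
[v13.8, v13.47, v13.94]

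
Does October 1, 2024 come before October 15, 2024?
Yes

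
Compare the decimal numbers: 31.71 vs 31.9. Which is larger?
31.9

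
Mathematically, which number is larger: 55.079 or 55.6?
55.6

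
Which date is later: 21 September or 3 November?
3 November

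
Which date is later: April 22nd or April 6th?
April 22nd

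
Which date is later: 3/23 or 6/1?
6/1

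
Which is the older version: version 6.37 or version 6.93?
version 6.37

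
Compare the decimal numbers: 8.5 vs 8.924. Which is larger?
8.924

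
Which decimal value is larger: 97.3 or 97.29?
97.3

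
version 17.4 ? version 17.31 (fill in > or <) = <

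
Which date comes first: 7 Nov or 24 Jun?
24 Jun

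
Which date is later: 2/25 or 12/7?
12/7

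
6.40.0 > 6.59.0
False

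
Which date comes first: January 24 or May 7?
January 24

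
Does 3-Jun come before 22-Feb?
No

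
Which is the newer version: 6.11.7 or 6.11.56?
6.11.56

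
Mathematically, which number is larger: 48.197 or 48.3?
48.3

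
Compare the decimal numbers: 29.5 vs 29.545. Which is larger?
29.545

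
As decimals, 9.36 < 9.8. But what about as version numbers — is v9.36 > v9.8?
True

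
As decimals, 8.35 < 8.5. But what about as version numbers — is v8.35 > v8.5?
True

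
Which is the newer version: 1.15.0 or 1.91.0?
1.91.0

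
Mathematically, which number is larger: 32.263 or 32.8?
32.8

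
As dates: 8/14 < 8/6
False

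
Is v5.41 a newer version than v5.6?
Yes. Version numbers are compared segment by segment as integers, not as decimals: minor version 41 > 6, so v5.41 > v5.6 (even though the decimal 5.41 < 5.6).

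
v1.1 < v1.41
True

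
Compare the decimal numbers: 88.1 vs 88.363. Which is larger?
88.363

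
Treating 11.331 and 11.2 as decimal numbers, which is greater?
11.331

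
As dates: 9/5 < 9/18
True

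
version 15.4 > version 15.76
False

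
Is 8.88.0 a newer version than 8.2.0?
Yes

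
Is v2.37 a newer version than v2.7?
Yes. Version numbers are compared segment by segment as integers, not as decimals: minor version 37 > 7, so v2.37 > v2.7 (even though the decimal 2.37 < 2.7).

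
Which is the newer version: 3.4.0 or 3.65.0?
3.65.0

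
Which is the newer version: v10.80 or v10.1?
v10.80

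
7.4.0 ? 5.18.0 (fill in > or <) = >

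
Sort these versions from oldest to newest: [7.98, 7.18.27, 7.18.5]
[7.18.5, 7.18.27, 7.98]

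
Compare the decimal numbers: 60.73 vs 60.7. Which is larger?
60.73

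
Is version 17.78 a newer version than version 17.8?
Yes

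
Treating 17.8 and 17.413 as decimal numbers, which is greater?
17.8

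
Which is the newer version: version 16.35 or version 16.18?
version 16.35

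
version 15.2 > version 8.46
True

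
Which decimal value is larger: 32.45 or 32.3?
32.45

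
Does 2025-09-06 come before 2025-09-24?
Yes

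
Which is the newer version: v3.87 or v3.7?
v3.87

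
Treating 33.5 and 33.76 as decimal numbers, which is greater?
33.76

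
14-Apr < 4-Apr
False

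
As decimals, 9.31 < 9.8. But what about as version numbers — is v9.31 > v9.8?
True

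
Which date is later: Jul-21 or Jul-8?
Jul-21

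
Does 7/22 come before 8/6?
Yes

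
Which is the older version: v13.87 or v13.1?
v13.1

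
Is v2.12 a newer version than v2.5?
Yes. Version numbers are compared segment by segment as integers, not as decimals: minor version 12 > 5, so v2.12 > v2.5 (even though the decimal 2.12 < 2.5).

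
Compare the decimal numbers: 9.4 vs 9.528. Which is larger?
9.528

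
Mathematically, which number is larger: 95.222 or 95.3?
95.3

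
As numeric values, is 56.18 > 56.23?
False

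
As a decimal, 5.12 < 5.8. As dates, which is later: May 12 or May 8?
May 12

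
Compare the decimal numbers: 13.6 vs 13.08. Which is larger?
13.6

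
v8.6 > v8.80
False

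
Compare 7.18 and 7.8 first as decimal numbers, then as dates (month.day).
As decimals: 7.18 < 7.8. As dates: 7/18 is later than 7/8 (day 18 > day 8).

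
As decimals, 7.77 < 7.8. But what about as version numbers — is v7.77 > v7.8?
True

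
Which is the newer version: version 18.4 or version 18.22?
version 18.22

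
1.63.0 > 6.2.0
False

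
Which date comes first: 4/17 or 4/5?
4/5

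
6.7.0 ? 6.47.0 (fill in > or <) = <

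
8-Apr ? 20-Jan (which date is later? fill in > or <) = >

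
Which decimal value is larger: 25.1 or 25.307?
25.307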